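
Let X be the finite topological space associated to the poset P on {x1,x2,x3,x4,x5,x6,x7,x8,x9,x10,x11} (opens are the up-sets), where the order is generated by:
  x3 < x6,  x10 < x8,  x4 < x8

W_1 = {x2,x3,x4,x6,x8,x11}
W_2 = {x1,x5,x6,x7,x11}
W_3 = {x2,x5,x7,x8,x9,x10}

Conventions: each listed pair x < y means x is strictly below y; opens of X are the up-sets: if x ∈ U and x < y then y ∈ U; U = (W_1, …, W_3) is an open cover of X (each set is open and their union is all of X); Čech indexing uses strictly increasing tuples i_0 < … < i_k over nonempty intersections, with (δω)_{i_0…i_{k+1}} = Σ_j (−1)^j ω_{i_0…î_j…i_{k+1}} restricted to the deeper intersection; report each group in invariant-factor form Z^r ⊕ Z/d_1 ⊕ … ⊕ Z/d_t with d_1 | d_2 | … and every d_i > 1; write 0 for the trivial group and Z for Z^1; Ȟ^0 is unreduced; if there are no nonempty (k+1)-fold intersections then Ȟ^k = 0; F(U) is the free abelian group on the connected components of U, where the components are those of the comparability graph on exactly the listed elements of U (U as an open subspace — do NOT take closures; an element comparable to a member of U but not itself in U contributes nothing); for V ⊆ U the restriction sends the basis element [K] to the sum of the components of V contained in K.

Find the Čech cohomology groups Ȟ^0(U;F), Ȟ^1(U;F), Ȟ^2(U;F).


nonempty intersections:
  W12={x6,x11} W13={x2,x8} W23={x5,x7}
components per intersection:
  W1: {x2} {x3,x6} {x4,x8} {x11}
  W2: {x1} {x5} {x6} {x7} {x11}
  W3: {x2} {x5} {x7} {x8,x10} {x9}
  W12: {x6} {x11}
  W13: {x2} {x8}
  W23: {x5} {x7}
C dims 14,6; δ0: rk 6, SNF 1^6
Ȟ^0: (14−6)−0=8 ⇒ Z^8
Ȟ^1: (6−0)−6=0 ⇒ 0
Ȟ^2: (0−0)−0=0 ⇒ 0

Ȟ^0 = Z^8,  Ȟ^1 = 0,  Ȟ^2 = 0


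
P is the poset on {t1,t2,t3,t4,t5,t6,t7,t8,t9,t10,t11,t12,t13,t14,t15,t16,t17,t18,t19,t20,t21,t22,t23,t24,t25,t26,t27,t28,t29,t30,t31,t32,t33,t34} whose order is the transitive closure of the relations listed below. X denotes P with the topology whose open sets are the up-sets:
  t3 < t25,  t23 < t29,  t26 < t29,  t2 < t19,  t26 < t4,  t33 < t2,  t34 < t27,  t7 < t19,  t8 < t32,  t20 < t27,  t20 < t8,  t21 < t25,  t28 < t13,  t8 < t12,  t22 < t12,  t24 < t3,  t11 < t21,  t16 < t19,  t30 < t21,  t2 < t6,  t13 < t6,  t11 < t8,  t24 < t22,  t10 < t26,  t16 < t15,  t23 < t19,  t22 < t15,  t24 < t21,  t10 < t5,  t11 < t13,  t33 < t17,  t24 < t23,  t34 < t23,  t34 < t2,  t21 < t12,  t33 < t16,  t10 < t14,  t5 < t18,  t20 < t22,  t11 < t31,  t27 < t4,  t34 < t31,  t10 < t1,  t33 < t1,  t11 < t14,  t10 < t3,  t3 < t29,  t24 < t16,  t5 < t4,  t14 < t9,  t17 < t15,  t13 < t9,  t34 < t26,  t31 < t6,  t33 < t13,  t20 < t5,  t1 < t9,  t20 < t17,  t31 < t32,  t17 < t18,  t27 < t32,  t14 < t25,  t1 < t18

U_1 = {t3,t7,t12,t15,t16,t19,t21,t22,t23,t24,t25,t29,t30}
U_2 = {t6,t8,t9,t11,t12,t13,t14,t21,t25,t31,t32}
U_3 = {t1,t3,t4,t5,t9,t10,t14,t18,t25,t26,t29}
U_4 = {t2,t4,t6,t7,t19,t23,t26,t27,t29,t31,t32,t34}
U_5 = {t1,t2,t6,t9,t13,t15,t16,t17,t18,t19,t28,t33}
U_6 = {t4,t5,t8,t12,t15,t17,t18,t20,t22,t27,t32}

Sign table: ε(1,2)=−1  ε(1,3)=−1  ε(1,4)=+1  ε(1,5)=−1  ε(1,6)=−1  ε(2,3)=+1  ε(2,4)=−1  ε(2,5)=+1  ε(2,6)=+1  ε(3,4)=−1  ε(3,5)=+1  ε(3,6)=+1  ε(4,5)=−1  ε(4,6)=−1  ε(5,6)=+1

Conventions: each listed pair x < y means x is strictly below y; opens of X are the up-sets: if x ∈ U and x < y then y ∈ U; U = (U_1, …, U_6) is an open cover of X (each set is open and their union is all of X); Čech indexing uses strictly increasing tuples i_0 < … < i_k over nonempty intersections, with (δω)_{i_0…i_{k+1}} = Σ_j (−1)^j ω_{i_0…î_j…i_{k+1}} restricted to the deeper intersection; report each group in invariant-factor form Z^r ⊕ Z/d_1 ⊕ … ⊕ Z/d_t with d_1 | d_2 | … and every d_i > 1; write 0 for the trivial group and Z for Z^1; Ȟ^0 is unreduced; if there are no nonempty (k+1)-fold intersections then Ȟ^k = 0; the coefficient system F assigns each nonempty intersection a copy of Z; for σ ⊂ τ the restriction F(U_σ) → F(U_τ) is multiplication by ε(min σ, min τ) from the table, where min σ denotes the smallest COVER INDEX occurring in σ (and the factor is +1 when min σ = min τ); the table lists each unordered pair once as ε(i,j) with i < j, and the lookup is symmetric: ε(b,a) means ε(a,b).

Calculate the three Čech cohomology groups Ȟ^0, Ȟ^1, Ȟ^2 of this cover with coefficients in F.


Ȟ^0(U;F) ≅ Z,  Ȟ^1(U;F) ≅ 0,  Ȟ^2(U;F) ≅ Z/2

intersection data:
  U12={t12,t21,t25} U13={t3,t25,t29} U14={t7,t19,t23,t29} U15={t15,t16,t19} U16={t12,t15,t22} U23={t9,t14,t25} U24={t6,t31,t32} U25={t6,t9,t13} U26={t8,t12,t32} U34={t4,t26,t29} U35={t1,t9,t18} U36={t4,t5,t18} U45={t2,t6,t19} U46={t4,t27,t32} U56={t15,t17,t18}
  U123={t25} U126={t12} U134={t29} U145={t19} U156={t15} U235={t9} U245={t6} U246={t32} U346={t4} U356={t18}
C dims 6,15,10; δ0: rk 5, SNF 1^5; δ1: rk 10, SNF 1^9·2
Ȟ^0 = (6 − 5) − 0 = 1, so Ȟ^0 ≅ Z
Ȟ^1 = (15 − 10) − 5 = 0, so Ȟ^1 ≅ 0
Ȟ^2 = (10 − 0) − 10 = 0 plus torsion [2], so Ȟ^2 ≅ Z/2


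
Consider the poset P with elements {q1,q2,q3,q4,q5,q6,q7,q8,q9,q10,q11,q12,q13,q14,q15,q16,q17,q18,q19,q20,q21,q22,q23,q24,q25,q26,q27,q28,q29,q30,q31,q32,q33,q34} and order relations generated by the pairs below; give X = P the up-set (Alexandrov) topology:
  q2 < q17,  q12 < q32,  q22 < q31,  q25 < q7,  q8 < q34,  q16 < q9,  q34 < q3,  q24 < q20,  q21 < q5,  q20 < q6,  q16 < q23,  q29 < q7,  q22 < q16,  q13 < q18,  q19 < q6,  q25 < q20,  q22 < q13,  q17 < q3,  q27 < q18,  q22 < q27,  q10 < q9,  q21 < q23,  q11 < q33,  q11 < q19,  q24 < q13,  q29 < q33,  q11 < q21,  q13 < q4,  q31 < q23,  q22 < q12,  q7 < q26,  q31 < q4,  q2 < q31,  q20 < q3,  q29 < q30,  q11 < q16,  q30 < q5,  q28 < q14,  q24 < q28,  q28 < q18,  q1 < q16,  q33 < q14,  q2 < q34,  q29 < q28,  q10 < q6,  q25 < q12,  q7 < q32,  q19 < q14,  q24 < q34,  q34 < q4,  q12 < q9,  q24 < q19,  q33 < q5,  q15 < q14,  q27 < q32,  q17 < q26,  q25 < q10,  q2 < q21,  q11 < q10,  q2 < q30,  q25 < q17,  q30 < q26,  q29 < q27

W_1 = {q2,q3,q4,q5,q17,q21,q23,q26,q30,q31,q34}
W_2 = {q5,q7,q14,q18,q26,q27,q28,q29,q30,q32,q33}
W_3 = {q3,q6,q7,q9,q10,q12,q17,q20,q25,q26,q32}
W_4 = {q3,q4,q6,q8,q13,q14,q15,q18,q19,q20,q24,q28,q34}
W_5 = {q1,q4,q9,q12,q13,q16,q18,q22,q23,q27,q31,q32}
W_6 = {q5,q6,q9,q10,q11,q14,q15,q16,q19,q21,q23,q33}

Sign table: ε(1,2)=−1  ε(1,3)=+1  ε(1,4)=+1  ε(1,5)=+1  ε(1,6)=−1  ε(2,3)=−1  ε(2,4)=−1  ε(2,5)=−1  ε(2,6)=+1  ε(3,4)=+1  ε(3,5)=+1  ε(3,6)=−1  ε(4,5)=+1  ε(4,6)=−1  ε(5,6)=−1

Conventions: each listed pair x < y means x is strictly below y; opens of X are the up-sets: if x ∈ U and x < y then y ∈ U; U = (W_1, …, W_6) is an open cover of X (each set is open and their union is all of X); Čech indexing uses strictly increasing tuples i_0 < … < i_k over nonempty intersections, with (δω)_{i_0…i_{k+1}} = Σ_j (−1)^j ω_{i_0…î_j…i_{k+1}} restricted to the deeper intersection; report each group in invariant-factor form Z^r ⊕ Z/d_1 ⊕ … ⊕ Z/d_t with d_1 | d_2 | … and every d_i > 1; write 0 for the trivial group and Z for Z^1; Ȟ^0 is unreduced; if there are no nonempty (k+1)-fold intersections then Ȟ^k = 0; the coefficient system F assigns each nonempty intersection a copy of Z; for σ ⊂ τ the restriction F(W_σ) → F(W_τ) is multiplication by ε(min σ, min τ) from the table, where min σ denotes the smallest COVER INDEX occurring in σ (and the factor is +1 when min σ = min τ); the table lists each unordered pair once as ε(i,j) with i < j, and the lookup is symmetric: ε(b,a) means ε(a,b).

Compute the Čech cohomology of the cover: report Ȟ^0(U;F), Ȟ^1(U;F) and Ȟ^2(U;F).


nerve of the cover:
  W12={q5,q26,q30} W13={q3,q17,q26} W14={q3,q4,q34} W15={q4,q23,q31} W16={q5,q21,q23} W23={q7,q26,q32} W24={q14,q18,q28} W25={q18,q27,q32} W26={q5,q14,q33} W34={q3,q6,q20} W35={q9,q12,q32} W36={q6,q9,q10} W45={q4,q13,q18} W46={q6,q14,q15,q19} W56={q9,q16,q23}
  W123={q26} W126={q5} W134={q3} W145={q4} W156={q23} W235={q32} W245={q18} W246={q14} W346={q6} W356={q9}
C dims 6,15,10; δ0: rk 5, SNF 1^5; δ1: rk 10, SNF 1^9·2
Ȟ^0 = (6 − 5) − 0 = 1, so Ȟ^0 ≅ Z
Ȟ^1 = (15 − 10) − 5 = 0, so Ȟ^1 ≅ 0
Ȟ^2 = (10 − 0) − 10 = 0 plus torsion [2], so Ȟ^2 ≅ Z/2

Ȟ^0 = Z; Ȟ^1 = 0; Ȟ^2 = Z/2


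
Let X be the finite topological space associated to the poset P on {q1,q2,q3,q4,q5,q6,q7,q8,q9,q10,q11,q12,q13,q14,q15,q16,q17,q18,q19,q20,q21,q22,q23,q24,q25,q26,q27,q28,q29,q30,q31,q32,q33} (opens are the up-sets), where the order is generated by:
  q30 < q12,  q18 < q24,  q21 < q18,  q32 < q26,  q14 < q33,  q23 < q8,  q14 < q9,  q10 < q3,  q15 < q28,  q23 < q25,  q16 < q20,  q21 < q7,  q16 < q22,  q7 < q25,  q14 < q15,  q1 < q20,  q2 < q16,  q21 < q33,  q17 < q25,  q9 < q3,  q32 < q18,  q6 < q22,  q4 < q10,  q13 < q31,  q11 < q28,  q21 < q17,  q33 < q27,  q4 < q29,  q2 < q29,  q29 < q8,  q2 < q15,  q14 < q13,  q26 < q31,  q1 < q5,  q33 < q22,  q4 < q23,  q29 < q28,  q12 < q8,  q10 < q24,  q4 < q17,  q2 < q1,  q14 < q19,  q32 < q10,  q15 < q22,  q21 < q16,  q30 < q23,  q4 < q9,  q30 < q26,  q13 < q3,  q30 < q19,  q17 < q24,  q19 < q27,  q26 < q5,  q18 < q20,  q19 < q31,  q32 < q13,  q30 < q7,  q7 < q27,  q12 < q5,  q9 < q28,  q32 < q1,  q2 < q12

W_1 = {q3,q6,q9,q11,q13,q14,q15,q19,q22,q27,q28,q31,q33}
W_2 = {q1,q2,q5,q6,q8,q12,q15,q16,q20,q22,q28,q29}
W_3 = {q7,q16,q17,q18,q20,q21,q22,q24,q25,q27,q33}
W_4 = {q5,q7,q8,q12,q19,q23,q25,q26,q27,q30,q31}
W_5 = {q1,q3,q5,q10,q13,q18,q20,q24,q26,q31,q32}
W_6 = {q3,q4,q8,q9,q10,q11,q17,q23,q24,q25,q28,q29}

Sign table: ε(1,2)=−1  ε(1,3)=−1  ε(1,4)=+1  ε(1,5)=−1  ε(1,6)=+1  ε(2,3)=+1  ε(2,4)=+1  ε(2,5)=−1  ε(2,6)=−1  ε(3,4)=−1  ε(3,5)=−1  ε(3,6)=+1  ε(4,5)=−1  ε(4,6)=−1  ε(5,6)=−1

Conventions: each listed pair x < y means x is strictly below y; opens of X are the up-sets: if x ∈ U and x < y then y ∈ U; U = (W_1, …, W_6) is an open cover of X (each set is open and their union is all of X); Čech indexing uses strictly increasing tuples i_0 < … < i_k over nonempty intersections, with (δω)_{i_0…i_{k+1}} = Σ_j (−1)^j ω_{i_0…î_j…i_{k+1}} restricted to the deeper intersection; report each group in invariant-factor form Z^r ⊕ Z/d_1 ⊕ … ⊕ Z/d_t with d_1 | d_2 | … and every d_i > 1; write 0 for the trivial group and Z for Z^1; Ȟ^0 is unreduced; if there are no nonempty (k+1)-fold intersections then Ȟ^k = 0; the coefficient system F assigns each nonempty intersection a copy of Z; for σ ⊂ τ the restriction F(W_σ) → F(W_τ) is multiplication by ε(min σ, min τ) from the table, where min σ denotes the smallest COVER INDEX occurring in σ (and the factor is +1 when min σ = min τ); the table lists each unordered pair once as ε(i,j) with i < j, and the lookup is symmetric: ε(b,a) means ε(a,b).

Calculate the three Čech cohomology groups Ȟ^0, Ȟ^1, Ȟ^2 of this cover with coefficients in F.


Ȟ^0 ≅ 0, Ȟ^1 ≅ Z/2, Ȟ^2 ≅ Z

cover nerve:
  W12={q6,q15,q22,q28} W13={q22,q27,q33} W14={q19,q27,q31} W15={q3,q13,q31} W16={q3,q9,q11,q28} W23={q16,q20,q22} W24={q5,q8,q12} W25={q1,q5,q20} W26={q8,q28,q29} W34={q7,q25,q27} W35={q18,q20,q24} W36={q17,q24,q25} W45={q5,q26,q31} W46={q8,q23,q25} W56={q3,q10,q24}
  W123={q22} W126={q28} W134={q27} W145={q31} W156={q3} W235={q20} W245={q5} W246={q8} W346={q25} W356={q24}
C dims 6,15,10; δ0: rk 6, SNF 1^5·2; δ1: rk 9, SNF 1^9
Ȟ^0: (6−6)−0=0 ⇒ 0
Ȟ^1: (15−9)−6=0 plus torsion [2] ⇒ Z/2
Ȟ^2: (10−0)−9=1 ⇒ Z


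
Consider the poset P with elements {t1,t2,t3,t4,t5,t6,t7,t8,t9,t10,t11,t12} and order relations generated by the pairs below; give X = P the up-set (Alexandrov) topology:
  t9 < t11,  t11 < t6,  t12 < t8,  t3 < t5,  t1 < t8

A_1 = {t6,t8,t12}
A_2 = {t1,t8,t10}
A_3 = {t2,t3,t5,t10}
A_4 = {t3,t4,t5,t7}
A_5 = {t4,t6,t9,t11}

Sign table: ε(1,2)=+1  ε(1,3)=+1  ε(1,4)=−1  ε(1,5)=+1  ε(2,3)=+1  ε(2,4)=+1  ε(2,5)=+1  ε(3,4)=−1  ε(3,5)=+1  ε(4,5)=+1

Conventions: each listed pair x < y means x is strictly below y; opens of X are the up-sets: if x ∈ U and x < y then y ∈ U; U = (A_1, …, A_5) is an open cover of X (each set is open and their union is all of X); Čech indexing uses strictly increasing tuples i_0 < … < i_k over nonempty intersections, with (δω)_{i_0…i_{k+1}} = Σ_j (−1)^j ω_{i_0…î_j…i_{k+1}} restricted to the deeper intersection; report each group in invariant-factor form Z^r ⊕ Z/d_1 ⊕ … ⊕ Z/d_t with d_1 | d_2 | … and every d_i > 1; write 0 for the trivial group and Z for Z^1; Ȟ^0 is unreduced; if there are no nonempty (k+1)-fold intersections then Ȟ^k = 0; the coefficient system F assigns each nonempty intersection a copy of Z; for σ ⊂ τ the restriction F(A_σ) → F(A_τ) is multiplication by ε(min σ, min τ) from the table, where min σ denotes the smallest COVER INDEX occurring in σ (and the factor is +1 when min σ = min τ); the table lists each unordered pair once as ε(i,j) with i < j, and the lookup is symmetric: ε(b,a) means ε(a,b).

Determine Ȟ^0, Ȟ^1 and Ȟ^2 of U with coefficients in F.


Ȟ^0(U;F) ≅ 0; Ȟ^1(U;F) ≅ Z/2; Ȟ^2(U;F) ≅ 0

cover nerve:
  A12={t8} A15={t6} A23={t10} A34={t3,t5} A45={t4}
C dims 5,5; δ0: rk 5, SNF 1^4·2
Ȟ^0: (5−5)−0=0 ⇒ 0
Ȟ^1: (5−0)−5=0 plus torsion [2] ⇒ Z/2
Ȟ^2: (0−0)−0=0 ⇒ 0


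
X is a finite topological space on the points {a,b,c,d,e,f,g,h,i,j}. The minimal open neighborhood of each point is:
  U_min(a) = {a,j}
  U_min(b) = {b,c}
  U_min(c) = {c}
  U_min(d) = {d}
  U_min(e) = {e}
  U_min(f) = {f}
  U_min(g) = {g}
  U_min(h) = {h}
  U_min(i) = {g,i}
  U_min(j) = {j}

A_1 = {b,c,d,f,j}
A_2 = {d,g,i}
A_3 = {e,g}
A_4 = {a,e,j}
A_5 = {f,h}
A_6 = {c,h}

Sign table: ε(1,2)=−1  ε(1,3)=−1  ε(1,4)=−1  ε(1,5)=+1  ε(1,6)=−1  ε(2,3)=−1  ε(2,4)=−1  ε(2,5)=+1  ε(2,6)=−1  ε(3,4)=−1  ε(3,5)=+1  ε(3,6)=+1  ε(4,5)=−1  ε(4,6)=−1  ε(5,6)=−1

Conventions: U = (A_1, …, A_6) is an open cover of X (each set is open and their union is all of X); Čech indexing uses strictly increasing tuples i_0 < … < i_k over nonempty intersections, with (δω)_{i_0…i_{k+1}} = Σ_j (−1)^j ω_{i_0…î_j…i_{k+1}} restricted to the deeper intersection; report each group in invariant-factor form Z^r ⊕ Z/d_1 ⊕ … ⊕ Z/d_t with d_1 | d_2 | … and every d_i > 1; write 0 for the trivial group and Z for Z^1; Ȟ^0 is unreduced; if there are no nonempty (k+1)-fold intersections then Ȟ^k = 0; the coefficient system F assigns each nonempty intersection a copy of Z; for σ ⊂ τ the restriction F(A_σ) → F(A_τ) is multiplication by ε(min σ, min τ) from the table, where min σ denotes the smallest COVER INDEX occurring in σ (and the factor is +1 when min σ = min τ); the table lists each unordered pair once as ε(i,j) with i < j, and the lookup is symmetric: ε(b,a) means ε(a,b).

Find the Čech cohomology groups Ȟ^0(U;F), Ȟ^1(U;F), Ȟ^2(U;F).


nerve of the cover:
  A12={d} A14={j} A15={f} A16={c} A23={g} A34={e} A56={h}
C dims 6,7; δ0: rk 5, SNF 1^5
Ȟ^0 = (6 − 5) − 0 = 1, so Ȟ^0 ≅ Z
Ȟ^1 = (7 − 0) − 5 = 2, so Ȟ^1 ≅ Z^2
Ȟ^2 = (0 − 0) − 0 = 0, so Ȟ^2 ≅ 0

Ȟ^0(U;F) ≅ Z; Ȟ^1(U;F) ≅ Z^2; Ȟ^2(U;F) ≅ 0


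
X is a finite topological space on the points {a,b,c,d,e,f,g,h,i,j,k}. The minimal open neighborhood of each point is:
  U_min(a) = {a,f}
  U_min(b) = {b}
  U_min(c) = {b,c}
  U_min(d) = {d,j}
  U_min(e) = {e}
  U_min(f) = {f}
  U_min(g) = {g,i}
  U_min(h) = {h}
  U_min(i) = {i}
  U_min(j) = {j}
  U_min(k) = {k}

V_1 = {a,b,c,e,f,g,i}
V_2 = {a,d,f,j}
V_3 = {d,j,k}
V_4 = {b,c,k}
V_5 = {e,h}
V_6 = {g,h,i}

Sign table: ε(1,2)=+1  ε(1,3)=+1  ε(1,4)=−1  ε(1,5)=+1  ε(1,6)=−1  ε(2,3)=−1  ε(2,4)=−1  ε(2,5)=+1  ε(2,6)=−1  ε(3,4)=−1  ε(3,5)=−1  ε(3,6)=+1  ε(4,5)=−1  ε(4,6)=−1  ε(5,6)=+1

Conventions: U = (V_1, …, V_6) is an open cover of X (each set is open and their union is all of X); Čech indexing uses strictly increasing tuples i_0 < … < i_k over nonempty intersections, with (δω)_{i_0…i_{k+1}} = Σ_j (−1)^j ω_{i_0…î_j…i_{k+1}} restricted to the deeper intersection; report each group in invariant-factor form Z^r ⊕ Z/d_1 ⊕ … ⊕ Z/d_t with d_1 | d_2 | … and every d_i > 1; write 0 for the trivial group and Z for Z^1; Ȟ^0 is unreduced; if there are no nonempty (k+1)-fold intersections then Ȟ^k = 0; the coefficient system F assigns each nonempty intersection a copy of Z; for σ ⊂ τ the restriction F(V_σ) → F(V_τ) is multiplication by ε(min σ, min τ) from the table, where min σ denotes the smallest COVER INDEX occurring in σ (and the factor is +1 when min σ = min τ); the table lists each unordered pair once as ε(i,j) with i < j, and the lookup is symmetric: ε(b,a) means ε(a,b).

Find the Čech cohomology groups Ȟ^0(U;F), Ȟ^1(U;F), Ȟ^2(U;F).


intersection data:
  V12={a,f} V14={b,c} V15={e} V16={g,i} V23={d,j} V34={k} V56={h}
C dims 6,7; δ0: rk 6, SNF 1^5·2
Ȟ^0 = (6 − 6) − 0 = 0, so Ȟ^0 ≅ 0
Ȟ^1 = (7 − 0) − 6 = 1 plus torsion [2], so Ȟ^1 ≅ Z ⊕ Z/2
Ȟ^2 = (0 − 0) − 0 = 0, so Ȟ^2 ≅ 0

Ȟ^0(U;F) ≅ 0,  Ȟ^1(U;F) ≅ Z ⊕ Z/2,  Ȟ^2(U;F) ≅ 0


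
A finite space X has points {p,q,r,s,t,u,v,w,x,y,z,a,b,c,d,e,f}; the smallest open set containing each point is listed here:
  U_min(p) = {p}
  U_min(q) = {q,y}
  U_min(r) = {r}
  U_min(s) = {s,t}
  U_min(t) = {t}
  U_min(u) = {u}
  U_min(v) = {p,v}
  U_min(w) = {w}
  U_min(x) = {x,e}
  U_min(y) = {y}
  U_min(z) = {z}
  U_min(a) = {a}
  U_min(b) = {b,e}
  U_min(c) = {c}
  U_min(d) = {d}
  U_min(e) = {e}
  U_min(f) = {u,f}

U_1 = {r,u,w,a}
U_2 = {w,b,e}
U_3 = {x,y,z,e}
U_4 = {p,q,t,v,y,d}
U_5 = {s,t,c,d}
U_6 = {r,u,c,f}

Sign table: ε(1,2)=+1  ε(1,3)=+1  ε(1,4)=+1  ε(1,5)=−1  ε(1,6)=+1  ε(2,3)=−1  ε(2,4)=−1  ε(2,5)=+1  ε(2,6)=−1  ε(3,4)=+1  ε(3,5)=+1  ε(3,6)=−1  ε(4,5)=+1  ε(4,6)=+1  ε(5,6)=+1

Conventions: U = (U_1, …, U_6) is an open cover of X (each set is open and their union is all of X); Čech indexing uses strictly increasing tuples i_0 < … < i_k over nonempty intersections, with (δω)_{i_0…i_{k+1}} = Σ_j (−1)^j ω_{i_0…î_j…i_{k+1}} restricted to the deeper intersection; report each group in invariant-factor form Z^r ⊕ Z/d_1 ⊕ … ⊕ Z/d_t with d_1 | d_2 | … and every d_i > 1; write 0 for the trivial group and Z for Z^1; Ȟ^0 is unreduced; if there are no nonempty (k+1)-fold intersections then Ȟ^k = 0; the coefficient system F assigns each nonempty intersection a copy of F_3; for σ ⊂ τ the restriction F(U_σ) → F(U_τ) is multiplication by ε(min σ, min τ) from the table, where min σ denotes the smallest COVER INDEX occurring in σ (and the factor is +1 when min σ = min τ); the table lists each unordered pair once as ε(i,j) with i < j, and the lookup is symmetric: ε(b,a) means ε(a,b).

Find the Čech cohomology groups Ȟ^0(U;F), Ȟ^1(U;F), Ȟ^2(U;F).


Ȟ^0(U;F) ≅ 0,  Ȟ^1(U;F) ≅ 0,  Ȟ^2(U;F) ≅ 0

intersection data:
  U12={w} U16={r,u} U23={e} U34={y} U45={t,d} U56={c}
C dims 6,6; δ0: rk_F3 6
Ȟ^0 = (6 − 6) − 0 = 0, so Ȟ^0 ≅ 0
Ȟ^1 = (6 − 0) − 6 = 0, so Ȟ^1 ≅ 0
Ȟ^2 = (0 − 0) − 0 = 0, so Ȟ^2 ≅ 0


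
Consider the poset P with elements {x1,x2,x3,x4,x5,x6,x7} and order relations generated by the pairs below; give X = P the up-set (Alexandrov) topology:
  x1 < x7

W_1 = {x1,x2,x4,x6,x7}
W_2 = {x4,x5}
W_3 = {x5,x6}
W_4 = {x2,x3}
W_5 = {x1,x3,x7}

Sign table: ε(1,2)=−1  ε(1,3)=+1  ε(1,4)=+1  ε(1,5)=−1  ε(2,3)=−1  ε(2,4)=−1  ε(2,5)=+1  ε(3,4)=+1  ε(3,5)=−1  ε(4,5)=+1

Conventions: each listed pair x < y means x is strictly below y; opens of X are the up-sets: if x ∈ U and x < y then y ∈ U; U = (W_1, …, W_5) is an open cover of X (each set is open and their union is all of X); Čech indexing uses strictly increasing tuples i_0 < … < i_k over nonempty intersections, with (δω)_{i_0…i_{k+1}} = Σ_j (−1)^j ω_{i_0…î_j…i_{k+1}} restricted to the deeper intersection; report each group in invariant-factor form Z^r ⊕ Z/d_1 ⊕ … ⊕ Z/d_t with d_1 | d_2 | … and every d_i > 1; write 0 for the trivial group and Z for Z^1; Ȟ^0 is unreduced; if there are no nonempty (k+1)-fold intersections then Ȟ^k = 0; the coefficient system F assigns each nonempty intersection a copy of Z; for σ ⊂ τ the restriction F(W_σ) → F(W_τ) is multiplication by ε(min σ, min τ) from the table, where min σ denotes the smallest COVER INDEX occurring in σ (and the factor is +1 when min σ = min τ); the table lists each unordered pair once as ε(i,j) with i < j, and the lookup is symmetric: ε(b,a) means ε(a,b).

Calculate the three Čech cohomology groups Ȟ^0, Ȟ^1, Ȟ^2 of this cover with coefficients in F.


cover nerve:
  W12={x4} W13={x6} W14={x2} W15={x1,x7} W23={x5} W45={x3}
C dims 5,6; δ0: rk 5, SNF 1^4·2
Ȟ^0: (5−5)−0=0 ⇒ 0
Ȟ^1: (6−0)−5=1 plus torsion [2] ⇒ Z ⊕ Z/2
Ȟ^2: (0−0)−0=0 ⇒ 0

Ȟ^0(U;F) ≅ 0,  Ȟ^1(U;F) ≅ Z ⊕ Z/2,  Ȟ^2(U;F) ≅ 0


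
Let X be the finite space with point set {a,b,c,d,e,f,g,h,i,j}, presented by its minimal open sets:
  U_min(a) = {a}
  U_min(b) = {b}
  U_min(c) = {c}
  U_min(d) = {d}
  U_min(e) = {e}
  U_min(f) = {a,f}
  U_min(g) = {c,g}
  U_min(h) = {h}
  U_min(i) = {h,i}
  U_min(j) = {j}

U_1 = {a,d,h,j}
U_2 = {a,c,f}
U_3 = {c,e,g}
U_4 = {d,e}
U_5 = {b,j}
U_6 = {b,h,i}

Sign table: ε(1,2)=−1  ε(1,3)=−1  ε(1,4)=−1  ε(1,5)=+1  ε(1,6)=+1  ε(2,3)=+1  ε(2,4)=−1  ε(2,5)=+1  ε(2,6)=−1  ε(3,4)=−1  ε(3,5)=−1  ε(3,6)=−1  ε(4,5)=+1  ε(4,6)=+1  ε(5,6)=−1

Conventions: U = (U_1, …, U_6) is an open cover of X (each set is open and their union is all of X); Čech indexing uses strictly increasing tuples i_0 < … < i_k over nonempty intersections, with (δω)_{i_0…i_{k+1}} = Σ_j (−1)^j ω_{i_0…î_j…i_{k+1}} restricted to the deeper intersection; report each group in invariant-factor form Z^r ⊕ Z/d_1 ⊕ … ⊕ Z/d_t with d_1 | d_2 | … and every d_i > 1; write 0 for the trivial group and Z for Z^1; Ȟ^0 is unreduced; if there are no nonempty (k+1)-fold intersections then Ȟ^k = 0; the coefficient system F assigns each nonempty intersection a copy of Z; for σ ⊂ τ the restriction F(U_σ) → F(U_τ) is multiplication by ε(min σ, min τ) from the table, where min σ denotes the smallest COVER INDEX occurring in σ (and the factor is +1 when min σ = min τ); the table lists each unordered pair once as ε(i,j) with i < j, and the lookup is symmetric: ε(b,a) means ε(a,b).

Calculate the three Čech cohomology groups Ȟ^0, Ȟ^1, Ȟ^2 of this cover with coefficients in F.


Ȟ^0 ≅ 0, Ȟ^1 ≅ Z ⊕ Z/2 and Ȟ^2 ≅ 0

nonempty overlaps:
  U12={a} U14={d} U15={j} U16={h} U23={c} U34={e} U56={b}
C dims 6,7; δ0: rk 6, SNF 1^5·2
degree 0: 6−6−0 = 0 → Ȟ^0 ≅ 0
degree 1: 7−0−6 = 1 plus torsion [2] → Ȟ^1 ≅ Z ⊕ Z/2
degree 2: 0−0−0 = 0 → Ȟ^2 ≅ 0


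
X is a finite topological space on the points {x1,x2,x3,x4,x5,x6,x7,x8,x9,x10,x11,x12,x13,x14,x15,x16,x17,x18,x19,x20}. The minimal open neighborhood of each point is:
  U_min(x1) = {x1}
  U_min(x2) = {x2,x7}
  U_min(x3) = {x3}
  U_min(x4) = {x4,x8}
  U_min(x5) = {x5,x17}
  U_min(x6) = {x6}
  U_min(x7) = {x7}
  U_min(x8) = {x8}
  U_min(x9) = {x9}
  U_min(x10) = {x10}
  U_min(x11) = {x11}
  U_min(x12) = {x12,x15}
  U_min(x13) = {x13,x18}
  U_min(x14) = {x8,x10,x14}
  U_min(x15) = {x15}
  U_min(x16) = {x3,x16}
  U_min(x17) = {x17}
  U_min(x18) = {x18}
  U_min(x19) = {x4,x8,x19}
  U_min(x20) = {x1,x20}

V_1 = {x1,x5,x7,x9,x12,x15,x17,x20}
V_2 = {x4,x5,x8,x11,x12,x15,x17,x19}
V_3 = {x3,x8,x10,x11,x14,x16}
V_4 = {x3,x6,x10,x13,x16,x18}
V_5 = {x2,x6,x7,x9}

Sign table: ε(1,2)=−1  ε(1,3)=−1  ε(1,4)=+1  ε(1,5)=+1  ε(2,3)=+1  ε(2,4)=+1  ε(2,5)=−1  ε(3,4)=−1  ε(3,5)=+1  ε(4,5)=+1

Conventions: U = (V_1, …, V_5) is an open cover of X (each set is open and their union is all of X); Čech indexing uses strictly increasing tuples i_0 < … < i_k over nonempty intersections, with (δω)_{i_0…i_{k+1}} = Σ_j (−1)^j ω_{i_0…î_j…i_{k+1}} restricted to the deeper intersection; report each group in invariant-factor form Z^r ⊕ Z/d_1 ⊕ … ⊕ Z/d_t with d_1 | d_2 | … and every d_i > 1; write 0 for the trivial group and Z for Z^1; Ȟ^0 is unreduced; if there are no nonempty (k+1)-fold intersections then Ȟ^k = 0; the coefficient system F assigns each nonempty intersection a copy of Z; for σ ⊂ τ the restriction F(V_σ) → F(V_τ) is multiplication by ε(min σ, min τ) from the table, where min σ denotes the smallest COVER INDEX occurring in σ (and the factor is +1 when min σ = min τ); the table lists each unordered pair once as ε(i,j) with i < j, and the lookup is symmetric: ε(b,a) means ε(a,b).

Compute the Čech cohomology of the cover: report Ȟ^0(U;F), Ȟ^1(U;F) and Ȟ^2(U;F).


Ȟ^0(U;F) ≅ Z, Ȟ^1(U;F) ≅ Z and Ȟ^2(U;F) ≅ 0

nerve simplices:
  V12={x5,x12,x15,x17} V15={x7,x9} V23={x8,x11} V34={x3,x10,x16} V45={x6}
C dims 5,5; δ0: rk 4, SNF 1^4
degree 0: 5−4−0 = 1 → Ȟ^0 ≅ Z
degree 1: 5−0−4 = 1 → Ȟ^1 ≅ Z
degree 2: 0−0−0 = 0 → Ȟ^2 ≅ 0


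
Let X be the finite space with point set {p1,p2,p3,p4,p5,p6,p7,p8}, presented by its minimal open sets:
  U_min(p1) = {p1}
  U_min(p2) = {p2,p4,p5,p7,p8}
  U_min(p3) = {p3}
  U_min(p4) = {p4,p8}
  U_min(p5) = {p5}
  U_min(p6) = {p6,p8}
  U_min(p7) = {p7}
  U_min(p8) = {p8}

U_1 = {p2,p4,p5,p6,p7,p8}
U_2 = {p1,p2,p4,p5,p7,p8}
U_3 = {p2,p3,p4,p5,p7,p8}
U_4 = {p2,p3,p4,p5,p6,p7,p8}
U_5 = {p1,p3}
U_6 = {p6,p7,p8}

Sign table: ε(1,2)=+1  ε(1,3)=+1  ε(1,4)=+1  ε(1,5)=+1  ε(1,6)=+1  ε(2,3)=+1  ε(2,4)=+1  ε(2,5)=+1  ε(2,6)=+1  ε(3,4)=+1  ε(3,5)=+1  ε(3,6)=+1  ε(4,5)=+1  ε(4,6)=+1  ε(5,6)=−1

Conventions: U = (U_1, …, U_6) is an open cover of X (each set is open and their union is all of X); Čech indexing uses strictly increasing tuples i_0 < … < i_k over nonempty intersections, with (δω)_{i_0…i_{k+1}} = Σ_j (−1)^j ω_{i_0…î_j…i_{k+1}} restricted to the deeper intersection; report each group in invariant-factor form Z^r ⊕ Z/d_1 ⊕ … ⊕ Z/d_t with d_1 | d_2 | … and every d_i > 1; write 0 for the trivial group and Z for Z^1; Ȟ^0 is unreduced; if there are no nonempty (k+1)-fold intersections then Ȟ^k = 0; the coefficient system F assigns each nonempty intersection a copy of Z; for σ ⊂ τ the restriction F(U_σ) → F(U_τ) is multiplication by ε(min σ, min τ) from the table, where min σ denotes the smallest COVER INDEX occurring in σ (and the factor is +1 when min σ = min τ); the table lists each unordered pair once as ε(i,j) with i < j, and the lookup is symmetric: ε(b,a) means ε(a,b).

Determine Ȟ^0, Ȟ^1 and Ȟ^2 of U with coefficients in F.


nonempty intersections:
  U12={p2,p4,p5,p7,p8} U13={p2,p4,p5,p7,p8} U14={p2,p4,p5,p6,p7,p8} U16={p6,p7,p8} U23={p2,p4,p5,p7,p8} U24={p2,p4,p5,p7,p8} U25={p1} U26={p7,p8} U34={p2,p3,p4,p5,p7,p8} U35={p3} U36={p7,p8} U45={p3} U46={p6,p7,p8}
  U123={p2,p4,p5,p7,p8} U124={p2,p4,p5,p7,p8} U126={p7,p8} U134={p2,p4,p5,p7,p8} U136={p7,p8} U146={p6,p7,p8} U234={p2,p4,p5,p7,p8} U236={p7,p8} U246={p7,p8} U345={p3} U346={p7,p8}
  U1234={p2,p4,p5,p7,p8} U1236={p7,p8} U1246={p7,p8} U1346={p7,p8} U2346={p7,p8}
  U12346={p7,p8}
C dims 6,13,11,5; δ0: rk 5, SNF 1^5; δ1: rk 7, SNF 1^7; δ2: rk 4, SNF 1^4
Ȟ^0: (6−5)−0=1 ⇒ Z
Ȟ^1: (13−7)−5=1 ⇒ Z
Ȟ^2: (11−4)−7=0 ⇒ 0

Ȟ^0 ≅ Z; Ȟ^1 ≅ Z; Ȟ^2 ≅ 0


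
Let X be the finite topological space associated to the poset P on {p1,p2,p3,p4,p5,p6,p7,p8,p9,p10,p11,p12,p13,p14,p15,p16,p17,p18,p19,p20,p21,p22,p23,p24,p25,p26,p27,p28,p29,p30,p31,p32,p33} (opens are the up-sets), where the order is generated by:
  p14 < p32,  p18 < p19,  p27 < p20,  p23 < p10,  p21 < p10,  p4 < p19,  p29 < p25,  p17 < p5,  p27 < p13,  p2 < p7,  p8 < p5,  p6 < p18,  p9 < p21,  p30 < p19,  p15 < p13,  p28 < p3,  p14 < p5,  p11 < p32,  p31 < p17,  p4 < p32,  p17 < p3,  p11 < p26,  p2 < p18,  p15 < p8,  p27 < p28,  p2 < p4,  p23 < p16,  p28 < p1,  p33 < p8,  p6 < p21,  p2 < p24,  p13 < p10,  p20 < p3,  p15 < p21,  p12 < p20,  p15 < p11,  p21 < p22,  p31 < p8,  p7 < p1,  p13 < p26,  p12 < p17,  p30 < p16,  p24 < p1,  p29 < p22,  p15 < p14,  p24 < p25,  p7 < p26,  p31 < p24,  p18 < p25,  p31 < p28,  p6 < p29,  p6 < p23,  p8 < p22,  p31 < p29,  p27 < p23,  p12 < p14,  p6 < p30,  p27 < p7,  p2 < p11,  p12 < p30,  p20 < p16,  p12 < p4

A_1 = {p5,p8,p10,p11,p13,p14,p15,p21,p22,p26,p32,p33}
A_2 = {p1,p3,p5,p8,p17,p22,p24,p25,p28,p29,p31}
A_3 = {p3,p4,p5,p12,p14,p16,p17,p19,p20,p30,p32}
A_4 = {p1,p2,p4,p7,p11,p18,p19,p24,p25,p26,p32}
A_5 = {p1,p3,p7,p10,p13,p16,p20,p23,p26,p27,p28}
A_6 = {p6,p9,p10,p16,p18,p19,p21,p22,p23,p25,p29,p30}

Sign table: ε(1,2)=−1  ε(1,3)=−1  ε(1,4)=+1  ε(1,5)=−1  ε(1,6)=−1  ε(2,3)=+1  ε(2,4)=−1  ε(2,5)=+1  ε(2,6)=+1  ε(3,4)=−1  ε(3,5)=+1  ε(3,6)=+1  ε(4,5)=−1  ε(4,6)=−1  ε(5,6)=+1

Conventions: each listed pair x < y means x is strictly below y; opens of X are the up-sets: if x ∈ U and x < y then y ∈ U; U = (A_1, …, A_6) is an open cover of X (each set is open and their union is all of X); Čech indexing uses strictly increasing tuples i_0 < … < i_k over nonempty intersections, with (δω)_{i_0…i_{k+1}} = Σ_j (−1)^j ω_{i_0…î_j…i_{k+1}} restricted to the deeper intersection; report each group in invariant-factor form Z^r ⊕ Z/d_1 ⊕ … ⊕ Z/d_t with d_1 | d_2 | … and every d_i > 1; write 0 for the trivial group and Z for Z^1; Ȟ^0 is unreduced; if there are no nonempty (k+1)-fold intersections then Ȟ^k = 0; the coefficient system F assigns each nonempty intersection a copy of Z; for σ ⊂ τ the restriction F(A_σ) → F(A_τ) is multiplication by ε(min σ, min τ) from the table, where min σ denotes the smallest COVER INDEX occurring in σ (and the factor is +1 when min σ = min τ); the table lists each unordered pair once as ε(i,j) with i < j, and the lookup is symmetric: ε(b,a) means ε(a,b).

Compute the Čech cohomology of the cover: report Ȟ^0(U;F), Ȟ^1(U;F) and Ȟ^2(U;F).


Ȟ^0(U;F) ≅ Z, Ȟ^1(U;F) ≅ 0, Ȟ^2(U;F) ≅ Z/2

intersection data:
  A12={p5,p8,p22} A13={p5,p14,p32} A14={p11,p26,p32} A15={p10,p13,p26} A16={p10,p21,p22} A23={p3,p5,p17} A24={p1,p24,p25} A25={p1,p3,p28} A26={p22,p25,p29} A34={p4,p19,p32} A35={p3,p16,p20} A36={p16,p19,p30} A45={p1,p7,p26} A46={p18,p19,p25} A56={p10,p16,p23}
  A123={p5} A126={p22} A134={p32} A145={p26} A156={p10} A235={p3} A245={p1} A246={p25} A346={p19} A356={p16}
C dims 6,15,10; δ0: rk 5, SNF 1^5; δ1: rk 10, SNF 1^9·2
Ȟ^0 = (6 − 5) − 0 = 1, so Ȟ^0 ≅ Z
Ȟ^1 = (15 − 10) − 5 = 0, so Ȟ^1 ≅ 0
Ȟ^2 = (10 − 0) − 10 = 0 plus torsion [2], so Ȟ^2 ≅ Z/2


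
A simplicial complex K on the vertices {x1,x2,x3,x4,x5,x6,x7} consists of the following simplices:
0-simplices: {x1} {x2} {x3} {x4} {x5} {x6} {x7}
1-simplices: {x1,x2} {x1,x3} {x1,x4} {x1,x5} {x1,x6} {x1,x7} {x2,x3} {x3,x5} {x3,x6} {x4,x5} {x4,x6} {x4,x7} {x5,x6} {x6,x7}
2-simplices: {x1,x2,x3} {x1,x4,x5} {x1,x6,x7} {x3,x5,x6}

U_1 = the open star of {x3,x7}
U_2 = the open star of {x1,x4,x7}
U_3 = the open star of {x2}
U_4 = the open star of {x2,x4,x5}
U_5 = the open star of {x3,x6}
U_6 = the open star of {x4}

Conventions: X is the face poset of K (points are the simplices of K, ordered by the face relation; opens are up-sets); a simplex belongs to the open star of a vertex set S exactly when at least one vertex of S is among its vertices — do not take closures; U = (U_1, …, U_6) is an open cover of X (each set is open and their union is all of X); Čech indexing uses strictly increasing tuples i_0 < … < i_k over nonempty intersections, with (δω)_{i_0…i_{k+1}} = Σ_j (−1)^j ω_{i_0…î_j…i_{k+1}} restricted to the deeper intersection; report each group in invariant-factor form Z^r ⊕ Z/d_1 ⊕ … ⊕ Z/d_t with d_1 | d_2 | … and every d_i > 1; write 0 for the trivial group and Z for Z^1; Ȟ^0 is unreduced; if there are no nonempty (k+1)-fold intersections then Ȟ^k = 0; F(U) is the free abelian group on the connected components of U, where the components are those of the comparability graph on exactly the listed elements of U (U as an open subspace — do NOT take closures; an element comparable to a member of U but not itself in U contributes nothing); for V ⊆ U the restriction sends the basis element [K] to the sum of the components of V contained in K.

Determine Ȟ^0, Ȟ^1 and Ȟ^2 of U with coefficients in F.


nerve simplices:
  U1={{x3},{x7},{x1,x3},{x1,x7},{x2,x3},{x3,x5},{x3,x6},{x4,x7},{x6,x7},{x1,x2,x3},{x1,x6,x7},{x3,x5,x6}} U2={{x1},{x4},{x7},{x1,x2},{x1,x3},{x1,x4},{x1,x5},{x1,x6},{x1,x7},{x4,x5},{x4,x6},{x4,x7},{x6,x7},{x1,x2,x3},{x1,x4,x5},{x1,x6,x7}} U3={{x2},{x1,x2},{x2,x3},{x1,x2,x3}} U4={{x2},{x4},{x5},{x1,x2},{x1,x4},{x1,x5},{x2,x3},{x3,x5},{x4,x5},{x4,x6},{x4,x7},{x5,x6},{x1,x2,x3},{x1,x4,x5},{x3,x5,x6}} U5={{x3},{x6},{x1,x3},{x1,x6},{x2,x3},{x3,x5},{x3,x6},{x4,x6},{x5,x6},{x6,x7},{x1,x2,x3},{x1,x6,x7},{x3,x5,x6}} U6={{x4},{x1,x4},{x4,x5},{x4,x6},{x4,x7},{x1,x4,x5}}
  U12={{x7},{x1,x3},{x1,x7},{x4,x7},{x6,x7},{x1,x2,x3},{x1,x6,x7}} U13={{x2,x3},{x1,x2,x3}} U14={{x2,x3},{x3,x5},{x4,x7},{x1,x2,x3},{x3,x5,x6}} U15={{x3},{x1,x3},{x2,x3},{x3,x5},{x3,x6},{x6,x7},{x1,x2,x3},{x1,x6,x7},{x3,x5,x6}} U16={{x4,x7}} U23={{x1,x2},{x1,x2,x3}} U24={{x4},{x1,x2},{x1,x4},{x1,x5},{x4,x5},{x4,x6},{x4,x7},{x1,x2,x3},{x1,x4,x5}} U25={{x1,x3},{x1,x6},{x4,x6},{x6,x7},{x1,x2,x3},{x1,x6,x7}} U26={{x4},{x1,x4},{x4,x5},{x4,x6},{x4,x7},{x1,x4,x5}} U34={{x2},{x1,x2},{x2,x3},{x1,x2,x3}} U35={{x2,x3},{x1,x2,x3}} U45={{x2,x3},{x3,x5},{x4,x6},{x5,x6},{x1,x2,x3},{x3,x5,x6}} U46={{x4},{x1,x4},{x4,x5},{x4,x6},{x4,x7},{x1,x4,x5}} U56={{x4,x6}}
  U123={{x1,x2,x3}} U124={{x4,x7},{x1,x2,x3}} U125={{x1,x3},{x6,x7},{x1,x2,x3},{x1,x6,x7}} U126={{x4,x7}} U134={{x2,x3},{x1,x2,x3}} U135={{x2,x3},{x1,x2,x3}} U145={{x2,x3},{x3,x5},{x1,x2,x3},{x3,x5,x6}} U146={{x4,x7}} U234={{x1,x2},{x1,x2,x3}} U235={{x1,x2,x3}} U245={{x4,x6},{x1,x2,x3}} U246={{x4},{x1,x4},{x4,x5},{x4,x6},{x4,x7},{x1,x4,x5}} U256={{x4,x6}} U345={{x2,x3},{x1,x2,x3}} U456={{x4,x6}}
  U1234={{x1,x2,x3}} U1235={{x1,x2,x3}} U1245={{x1,x2,x3}} U1246={{x4,x7}} U1345={{x2,x3},{x1,x2,x3}} U2345={{x1,x2,x3}} U2456={{x4,x6}}
  U12345={{x1,x2,x3}}
components per intersection:
  U1: {{x3},{x1,x3},{x2,x3},{x3,x5},{x3,x6},{x1,x2,x3},{x3,x5,x6}} {{x7},{x1,x7},{x4,x7},{x6,x7},{x1,x6,x7}}
  U2: {{x1},{x4},{x7},{x1,x2},{x1,x3},{x1,x4},{x1,x5},{x1,x6},{x1,x7},{x4,x5},{x4,x6},{x4,x7},{x6,x7},{x1,x2,x3},{x1,x4,x5},{x1,x6,x7}}
  U3: {{x2},{x1,x2},{x2,x3},{x1,x2,x3}}
  U4: {{x2},{x1,x2},{x2,x3},{x1,x2,x3}} {{x4},{x5},{x1,x4},{x1,x5},{x3,x5},{x4,x5},{x4,x6},{x4,x7},{x5,x6},{x1,x4,x5},{x3,x5,x6}}
  U5: {{x3},{x6},{x1,x3},{x1,x6},{x2,x3},{x3,x5},{x3,x6},{x4,x6},{x5,x6},{x6,x7},{x1,x2,x3},{x1,x6,x7},{x3,x5,x6}}
  U6: {{x4},{x1,x4},{x4,x5},{x4,x6},{x4,x7},{x1,x4,x5}}
  U12: {{x7},{x1,x7},{x4,x7},{x6,x7},{x1,x6,x7}} {{x1,x3},{x1,x2,x3}}
  U13: {{x2,x3},{x1,x2,x3}}
  U14: {{x2,x3},{x1,x2,x3}} {{x3,x5},{x3,x5,x6}} {{x4,x7}}
  U15: {{x3},{x1,x3},{x2,x3},{x3,x5},{x3,x6},{x1,x2,x3},{x3,x5,x6}} {{x6,x7},{x1,x6,x7}}
  U16: {{x4,x7}}
  U23: {{x1,x2},{x1,x2,x3}}
  U24: {{x4},{x1,x4},{x1,x5},{x4,x5},{x4,x6},{x4,x7},{x1,x4,x5}} {{x1,x2},{x1,x2,x3}}
  U25: {{x1,x3},{x1,x2,x3}} {{x1,x6},{x6,x7},{x1,x6,x7}} {{x4,x6}}
  U26: {{x4},{x1,x4},{x4,x5},{x4,x6},{x4,x7},{x1,x4,x5}}
  U34: {{x2},{x1,x2},{x2,x3},{x1,x2,x3}}
  U35: {{x2,x3},{x1,x2,x3}}
  U45: {{x2,x3},{x1,x2,x3}} {{x3,x5},{x5,x6},{x3,x5,x6}} {{x4,x6}}
  U46: {{x4},{x1,x4},{x4,x5},{x4,x6},{x4,x7},{x1,x4,x5}}
  U56: {{x4,x6}}
  U123: {{x1,x2,x3}}
  U124: {{x4,x7}} {{x1,x2,x3}}
  U125: {{x1,x3},{x1,x2,x3}} {{x6,x7},{x1,x6,x7}}
  U126: {{x4,x7}}
  U134: {{x2,x3},{x1,x2,x3}}
  U135: {{x2,x3},{x1,x2,x3}}
  U145: {{x2,x3},{x1,x2,x3}} {{x3,x5},{x3,x5,x6}}
  U146: {{x4,x7}}
  U234: {{x1,x2},{x1,x2,x3}}
  U235: {{x1,x2,x3}}
  U245: {{x4,x6}} {{x1,x2,x3}}
  U246: {{x4},{x1,x4},{x4,x5},{x4,x6},{x4,x7},{x1,x4,x5}}
  U256: {{x4,x6}}
  U345: {{x2,x3},{x1,x2,x3}}
  U456: {{x4,x6}}
  U1234: {{x1,x2,x3}}
  U1235: {{x1,x2,x3}}
  U1245: {{x1,x2,x3}}
  U1246: {{x4,x7}}
  U1345: {{x2,x3},{x1,x2,x3}}
  U2345: {{x1,x2,x3}}
  U2456: {{x4,x6}}
  U12345: {{x1,x2,x3}}
C dims 8,23,19,7; δ0: rk 7, SNF 1^7; δ1: rk 13, SNF 1^13; δ2: rk 6, SNF 1^6
degree 0: 8−7−0 = 1 → Ȟ^0 ≅ Z
degree 1: 23−13−7 = 3 → Ȟ^1 ≅ Z^3
degree 2: 19−6−13 = 0 → Ȟ^2 ≅ 0

Ȟ^0 = Z,  Ȟ^1 = Z^3,  Ȟ^2 = 0


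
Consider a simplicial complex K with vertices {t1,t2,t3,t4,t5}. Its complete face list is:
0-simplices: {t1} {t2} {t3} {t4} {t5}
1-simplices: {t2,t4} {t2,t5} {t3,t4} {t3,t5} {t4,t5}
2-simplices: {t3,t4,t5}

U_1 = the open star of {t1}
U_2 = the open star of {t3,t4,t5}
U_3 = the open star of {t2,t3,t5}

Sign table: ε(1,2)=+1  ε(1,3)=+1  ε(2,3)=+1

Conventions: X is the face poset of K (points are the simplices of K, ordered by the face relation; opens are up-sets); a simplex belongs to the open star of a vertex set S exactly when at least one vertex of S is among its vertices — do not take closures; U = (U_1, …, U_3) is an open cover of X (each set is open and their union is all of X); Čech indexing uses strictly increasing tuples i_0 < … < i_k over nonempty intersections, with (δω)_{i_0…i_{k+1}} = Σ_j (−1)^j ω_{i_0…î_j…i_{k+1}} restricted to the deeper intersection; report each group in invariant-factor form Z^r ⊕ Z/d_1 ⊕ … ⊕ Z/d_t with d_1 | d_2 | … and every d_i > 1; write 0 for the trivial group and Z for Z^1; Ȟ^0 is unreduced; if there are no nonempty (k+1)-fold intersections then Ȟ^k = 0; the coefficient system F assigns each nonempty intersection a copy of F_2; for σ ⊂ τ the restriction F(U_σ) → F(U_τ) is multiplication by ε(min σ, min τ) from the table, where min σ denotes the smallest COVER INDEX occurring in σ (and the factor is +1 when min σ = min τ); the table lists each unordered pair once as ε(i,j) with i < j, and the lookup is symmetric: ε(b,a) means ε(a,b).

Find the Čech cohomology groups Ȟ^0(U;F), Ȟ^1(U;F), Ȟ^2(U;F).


nerve simplices:
  U1={{t1}} U2={{t3},{t4},{t5},{t2,t4},{t2,t5},{t3,t4},{t3,t5},{t4,t5},{t3,t4,t5}} U3={{t2},{t3},{t5},{t2,t4},{t2,t5},{t3,t4},{t3,t5},{t4,t5},{t3,t4,t5}}
  U23={{t3},{t5},{t2,t4},{t2,t5},{t3,t4},{t3,t5},{t4,t5},{t3,t4,t5}}
C dims 3,1; δ0: rk_F2 1
degree 0: 3−1−0 = 2 → Ȟ^0 ≅ Z/2 ⊕ Z/2
degree 1: 1−0−1 = 0 → Ȟ^1 ≅ 0
degree 2: 0−0−0 = 0 → Ȟ^2 ≅ 0

Ȟ^0 ≅ Z/2 ⊕ Z/2,  Ȟ^1 ≅ 0,  Ȟ^2 ≅ 0


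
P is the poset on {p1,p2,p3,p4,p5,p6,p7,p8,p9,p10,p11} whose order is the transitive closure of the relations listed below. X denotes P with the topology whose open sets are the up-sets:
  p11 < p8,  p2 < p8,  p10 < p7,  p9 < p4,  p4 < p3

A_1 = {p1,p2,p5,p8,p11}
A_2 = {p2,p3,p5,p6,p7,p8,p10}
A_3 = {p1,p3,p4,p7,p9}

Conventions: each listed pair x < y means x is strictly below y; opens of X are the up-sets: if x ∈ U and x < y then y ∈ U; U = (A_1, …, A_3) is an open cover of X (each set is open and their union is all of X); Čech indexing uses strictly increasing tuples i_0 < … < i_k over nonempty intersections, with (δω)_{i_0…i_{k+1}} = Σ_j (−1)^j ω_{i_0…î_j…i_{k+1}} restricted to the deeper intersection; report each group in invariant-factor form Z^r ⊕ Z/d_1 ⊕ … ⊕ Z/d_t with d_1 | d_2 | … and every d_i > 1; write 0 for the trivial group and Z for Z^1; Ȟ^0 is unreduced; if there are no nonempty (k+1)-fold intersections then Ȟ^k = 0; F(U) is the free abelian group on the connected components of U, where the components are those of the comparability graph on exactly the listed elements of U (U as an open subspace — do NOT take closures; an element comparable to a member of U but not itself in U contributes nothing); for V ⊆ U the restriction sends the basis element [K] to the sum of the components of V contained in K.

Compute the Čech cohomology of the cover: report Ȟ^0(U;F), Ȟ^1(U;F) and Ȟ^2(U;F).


nerve of the cover:
  A12={p2,p5,p8} A13={p1} A23={p3,p7}
components per intersection:
  A1: {p1} {p2,p8,p11} {p5}
  A2: {p2,p8} {p3} {p5} {p6} {p7,p10}
  A3: {p1} {p3,p4,p9} {p7}
  A12: {p2,p8} {p5}
  A13: {p1}
  A23: {p3} {p7}
C dims 11,5; δ0: rk 5, SNF 1^5
Ȟ^0 = (11 − 5) − 0 = 6, so Ȟ^0 ≅ Z^6
Ȟ^1 = (5 − 0) − 5 = 0, so Ȟ^1 ≅ 0
Ȟ^2 = (0 − 0) − 0 = 0, so Ȟ^2 ≅ 0

Ȟ^0 = Z^6, Ȟ^1 = 0 and Ȟ^2 = 0
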